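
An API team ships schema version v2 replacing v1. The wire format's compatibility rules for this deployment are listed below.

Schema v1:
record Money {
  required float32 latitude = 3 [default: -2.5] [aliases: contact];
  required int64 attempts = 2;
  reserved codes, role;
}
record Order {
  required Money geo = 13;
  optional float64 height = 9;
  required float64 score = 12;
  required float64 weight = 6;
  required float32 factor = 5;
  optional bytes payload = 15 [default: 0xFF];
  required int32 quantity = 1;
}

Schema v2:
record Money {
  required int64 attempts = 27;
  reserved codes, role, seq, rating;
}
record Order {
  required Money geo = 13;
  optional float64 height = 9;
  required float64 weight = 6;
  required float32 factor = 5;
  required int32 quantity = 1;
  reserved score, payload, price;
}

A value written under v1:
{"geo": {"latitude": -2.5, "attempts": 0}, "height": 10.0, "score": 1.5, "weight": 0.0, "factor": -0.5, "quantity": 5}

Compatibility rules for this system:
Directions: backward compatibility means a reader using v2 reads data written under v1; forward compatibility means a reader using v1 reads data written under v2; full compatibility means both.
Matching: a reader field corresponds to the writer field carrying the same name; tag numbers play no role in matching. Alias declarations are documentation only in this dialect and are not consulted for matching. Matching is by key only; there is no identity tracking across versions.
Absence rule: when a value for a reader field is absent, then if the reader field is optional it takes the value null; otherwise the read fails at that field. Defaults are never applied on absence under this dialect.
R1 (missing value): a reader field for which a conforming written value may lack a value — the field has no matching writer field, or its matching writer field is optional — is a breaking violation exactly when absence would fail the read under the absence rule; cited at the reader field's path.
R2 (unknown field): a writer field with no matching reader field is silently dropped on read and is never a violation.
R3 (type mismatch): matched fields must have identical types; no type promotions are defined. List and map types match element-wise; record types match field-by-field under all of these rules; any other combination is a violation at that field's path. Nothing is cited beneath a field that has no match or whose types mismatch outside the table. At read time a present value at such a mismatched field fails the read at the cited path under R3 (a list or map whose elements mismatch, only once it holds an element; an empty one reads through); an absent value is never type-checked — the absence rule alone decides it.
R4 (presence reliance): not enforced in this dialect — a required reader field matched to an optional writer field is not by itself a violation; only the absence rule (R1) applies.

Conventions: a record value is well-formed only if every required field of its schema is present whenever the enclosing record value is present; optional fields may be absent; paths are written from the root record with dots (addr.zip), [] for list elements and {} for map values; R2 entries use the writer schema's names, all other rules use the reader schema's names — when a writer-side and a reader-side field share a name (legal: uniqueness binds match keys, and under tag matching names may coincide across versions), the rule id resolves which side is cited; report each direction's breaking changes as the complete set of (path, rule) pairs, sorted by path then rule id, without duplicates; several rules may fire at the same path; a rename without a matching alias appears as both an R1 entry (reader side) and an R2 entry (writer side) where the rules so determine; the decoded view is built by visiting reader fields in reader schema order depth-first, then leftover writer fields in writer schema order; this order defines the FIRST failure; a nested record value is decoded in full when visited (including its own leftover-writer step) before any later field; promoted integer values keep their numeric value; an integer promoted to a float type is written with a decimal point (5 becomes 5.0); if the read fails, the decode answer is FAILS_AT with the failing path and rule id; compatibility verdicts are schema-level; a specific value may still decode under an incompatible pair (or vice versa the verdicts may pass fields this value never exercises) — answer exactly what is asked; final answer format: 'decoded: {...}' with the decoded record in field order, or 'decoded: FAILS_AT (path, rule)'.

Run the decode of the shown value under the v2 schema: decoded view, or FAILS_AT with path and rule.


each type pair in Order: writer, then reader
decode walk for Order under reader schema v2:
  geo.attempts := 0
  writer geo.latitude: unmatched, discarded
  height := 10.0
  weight := 0.0
  factor := -0.5
  quantity := 5
  writer score: unmatched, discarded
  => decoded: {"geo": {"attempts": 0}, "height": 10.0, "weight": 0.0, "factor": -0.5, "quantity": 5}
diffs on Order not affecting the asked answer:
  field attempts in record Money: tag 2 changed to 27 -> fires no rule on Order under this dialect and leaves the result unchanged

decoded: {"geo": {"attempts": 0}, "height": 10.0, "weight": 0.0, "factor": -0.5, "quantity": 5}


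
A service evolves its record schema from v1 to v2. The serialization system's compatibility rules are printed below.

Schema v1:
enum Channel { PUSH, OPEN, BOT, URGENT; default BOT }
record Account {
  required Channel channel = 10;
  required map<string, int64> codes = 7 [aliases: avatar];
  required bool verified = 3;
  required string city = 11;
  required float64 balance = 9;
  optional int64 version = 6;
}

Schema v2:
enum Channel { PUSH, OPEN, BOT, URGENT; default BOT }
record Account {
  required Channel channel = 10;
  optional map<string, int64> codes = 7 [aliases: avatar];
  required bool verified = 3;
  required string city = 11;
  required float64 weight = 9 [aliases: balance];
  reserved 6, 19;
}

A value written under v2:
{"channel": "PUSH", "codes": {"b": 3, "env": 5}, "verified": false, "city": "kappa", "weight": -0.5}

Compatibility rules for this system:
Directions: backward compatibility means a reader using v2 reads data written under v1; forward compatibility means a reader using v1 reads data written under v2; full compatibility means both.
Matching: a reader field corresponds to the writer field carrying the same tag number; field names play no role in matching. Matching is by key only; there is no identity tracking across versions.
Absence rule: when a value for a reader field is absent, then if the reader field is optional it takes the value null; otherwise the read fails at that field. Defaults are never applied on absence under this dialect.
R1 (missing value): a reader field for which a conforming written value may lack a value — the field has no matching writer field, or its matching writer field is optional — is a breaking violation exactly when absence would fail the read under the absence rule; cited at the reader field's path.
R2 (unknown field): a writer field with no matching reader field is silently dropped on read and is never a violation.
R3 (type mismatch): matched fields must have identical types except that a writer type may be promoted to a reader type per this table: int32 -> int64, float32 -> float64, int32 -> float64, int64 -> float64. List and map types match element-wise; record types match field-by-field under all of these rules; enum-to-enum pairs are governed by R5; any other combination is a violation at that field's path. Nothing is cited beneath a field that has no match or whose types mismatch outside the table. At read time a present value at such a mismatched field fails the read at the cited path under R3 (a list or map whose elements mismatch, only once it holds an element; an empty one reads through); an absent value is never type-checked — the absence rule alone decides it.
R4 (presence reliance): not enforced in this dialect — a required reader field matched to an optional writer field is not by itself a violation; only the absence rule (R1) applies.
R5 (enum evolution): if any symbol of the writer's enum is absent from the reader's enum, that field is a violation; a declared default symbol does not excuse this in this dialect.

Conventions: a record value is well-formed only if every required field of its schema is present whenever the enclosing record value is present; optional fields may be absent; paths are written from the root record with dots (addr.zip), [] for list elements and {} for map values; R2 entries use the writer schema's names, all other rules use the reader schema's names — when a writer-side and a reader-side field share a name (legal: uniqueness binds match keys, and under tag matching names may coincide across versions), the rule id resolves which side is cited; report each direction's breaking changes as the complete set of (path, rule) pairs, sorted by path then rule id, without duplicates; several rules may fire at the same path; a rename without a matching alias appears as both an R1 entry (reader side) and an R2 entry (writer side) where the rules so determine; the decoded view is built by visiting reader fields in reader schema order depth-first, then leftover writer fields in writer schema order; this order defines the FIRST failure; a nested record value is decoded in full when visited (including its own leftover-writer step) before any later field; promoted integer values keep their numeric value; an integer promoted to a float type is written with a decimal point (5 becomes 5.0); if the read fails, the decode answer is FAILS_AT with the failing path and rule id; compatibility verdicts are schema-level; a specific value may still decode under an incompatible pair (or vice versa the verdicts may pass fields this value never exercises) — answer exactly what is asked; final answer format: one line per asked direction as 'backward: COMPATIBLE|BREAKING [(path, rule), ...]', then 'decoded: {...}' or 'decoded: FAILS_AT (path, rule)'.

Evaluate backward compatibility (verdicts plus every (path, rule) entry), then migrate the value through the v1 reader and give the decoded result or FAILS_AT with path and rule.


backward: COMPATIBLE []; decoded: {"channel": "PUSH", "codes": {"b": 3, "env": 5}, "verified": false, "city": "kappa", "balance": -0.5, "version": null}

each type pair in Account: writer, then reader
backward analysis of Account with v2 as reader and v1 as writer:
  writer required, Channel -> Channel: reader channel maps from writer channel
  writer required, map<string, int64> -> map<string, int64>: reader codes maps from writer codes
  writer required, bool -> bool: reader verified maps from writer verified
  writer required, string -> string: reader city maps from writer city
  writer required, float64 -> float64: reader weight maps from writer balance
  leftover writer field: version
  => no violations; backward on Account: COMPATIBLE
decode (reader v1):
  channel := "PUSH"
  codes := {"b": 3, "env": 5}
  verified := false
  city := "kappa"
  balance := -0.5 (from writer weight)
  version := null (absent, optional -> null)
  => decoded: {"channel": "PUSH", "codes": {"b": 3, "env": 5}, "verified": false, "city": "kappa", "balance": -0.5, "version": null}
ruling out the remaining Account differences:
  renamed field balance to weight in record Account (alias balance declared on the renamed field) -> no rule fires on it in Account's dialect; the asked verdict holds
  field codes in record Account: required changed to optional -> affects forward compatibility only, which is not asked
  removed field version from record Account (its key 6 joins the reserved list) -> no rule fires on it in Account's dialect; the asked verdict holds


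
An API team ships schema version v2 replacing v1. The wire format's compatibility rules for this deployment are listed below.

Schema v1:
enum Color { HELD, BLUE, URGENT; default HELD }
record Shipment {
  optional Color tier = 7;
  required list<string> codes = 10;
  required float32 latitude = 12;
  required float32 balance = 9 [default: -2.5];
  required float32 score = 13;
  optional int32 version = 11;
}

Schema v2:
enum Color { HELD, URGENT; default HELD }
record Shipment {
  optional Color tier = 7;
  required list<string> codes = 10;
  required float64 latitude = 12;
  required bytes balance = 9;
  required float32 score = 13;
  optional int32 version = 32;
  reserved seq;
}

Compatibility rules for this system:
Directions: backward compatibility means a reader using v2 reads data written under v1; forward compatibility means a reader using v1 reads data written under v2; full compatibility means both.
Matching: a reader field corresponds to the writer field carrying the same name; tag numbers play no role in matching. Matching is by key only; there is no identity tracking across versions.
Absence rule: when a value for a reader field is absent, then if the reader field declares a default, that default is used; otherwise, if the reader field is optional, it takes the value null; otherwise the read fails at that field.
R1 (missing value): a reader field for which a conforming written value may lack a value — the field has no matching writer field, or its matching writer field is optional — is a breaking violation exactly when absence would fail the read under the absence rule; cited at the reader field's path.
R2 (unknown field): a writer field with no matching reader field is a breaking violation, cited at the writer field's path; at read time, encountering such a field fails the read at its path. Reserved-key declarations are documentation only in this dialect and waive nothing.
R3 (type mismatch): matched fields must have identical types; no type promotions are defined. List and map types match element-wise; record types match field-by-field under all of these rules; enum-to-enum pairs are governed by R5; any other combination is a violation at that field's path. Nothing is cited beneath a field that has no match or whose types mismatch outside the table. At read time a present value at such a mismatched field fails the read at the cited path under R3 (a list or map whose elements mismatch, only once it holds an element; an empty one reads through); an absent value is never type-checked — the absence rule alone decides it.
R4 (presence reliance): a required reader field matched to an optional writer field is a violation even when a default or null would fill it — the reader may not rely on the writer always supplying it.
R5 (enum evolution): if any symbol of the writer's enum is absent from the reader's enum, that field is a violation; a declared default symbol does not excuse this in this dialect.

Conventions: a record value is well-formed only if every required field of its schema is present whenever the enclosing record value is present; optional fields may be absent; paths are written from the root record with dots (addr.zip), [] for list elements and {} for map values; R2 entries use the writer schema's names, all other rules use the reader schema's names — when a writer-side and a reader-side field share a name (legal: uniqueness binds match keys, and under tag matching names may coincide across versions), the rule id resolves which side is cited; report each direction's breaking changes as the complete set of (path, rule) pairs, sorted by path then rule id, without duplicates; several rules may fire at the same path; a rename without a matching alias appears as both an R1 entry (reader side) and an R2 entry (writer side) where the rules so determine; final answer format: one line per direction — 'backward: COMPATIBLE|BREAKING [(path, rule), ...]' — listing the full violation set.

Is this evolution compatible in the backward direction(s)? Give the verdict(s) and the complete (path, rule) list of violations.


the writer's type comes first in each Shipment pair
backward pass over Shipment, reader schema v2, writer schema v1:
  tier: paired with writer tier (Color -> Color; writer optional)
  codes: paired with writer codes (list<string> -> list<string>; writer required)
  latitude: paired with writer latitude (float32 -> float64; writer required)
  balance: paired with writer balance (float32 -> bytes; writer required)
  score: paired with writer score (float32 -> float32; writer required)
  version: paired with writer version (int32 -> int32; writer optional)
  breaking: (balance, R3)
  breaking: (latitude, R3)
  breaking: (tier, R5)
  => backward verdict for Shipment: BREAKING, 3 violation(s)
the other Shipment changes do not affect what is asked:
  field version in record Shipment: tag 11 changed to 32 -> fires no rule on Shipment, leaving the asked answer as it is

backward: BREAKING [(balance, R3), (latitude, R3), (tier, R5)]


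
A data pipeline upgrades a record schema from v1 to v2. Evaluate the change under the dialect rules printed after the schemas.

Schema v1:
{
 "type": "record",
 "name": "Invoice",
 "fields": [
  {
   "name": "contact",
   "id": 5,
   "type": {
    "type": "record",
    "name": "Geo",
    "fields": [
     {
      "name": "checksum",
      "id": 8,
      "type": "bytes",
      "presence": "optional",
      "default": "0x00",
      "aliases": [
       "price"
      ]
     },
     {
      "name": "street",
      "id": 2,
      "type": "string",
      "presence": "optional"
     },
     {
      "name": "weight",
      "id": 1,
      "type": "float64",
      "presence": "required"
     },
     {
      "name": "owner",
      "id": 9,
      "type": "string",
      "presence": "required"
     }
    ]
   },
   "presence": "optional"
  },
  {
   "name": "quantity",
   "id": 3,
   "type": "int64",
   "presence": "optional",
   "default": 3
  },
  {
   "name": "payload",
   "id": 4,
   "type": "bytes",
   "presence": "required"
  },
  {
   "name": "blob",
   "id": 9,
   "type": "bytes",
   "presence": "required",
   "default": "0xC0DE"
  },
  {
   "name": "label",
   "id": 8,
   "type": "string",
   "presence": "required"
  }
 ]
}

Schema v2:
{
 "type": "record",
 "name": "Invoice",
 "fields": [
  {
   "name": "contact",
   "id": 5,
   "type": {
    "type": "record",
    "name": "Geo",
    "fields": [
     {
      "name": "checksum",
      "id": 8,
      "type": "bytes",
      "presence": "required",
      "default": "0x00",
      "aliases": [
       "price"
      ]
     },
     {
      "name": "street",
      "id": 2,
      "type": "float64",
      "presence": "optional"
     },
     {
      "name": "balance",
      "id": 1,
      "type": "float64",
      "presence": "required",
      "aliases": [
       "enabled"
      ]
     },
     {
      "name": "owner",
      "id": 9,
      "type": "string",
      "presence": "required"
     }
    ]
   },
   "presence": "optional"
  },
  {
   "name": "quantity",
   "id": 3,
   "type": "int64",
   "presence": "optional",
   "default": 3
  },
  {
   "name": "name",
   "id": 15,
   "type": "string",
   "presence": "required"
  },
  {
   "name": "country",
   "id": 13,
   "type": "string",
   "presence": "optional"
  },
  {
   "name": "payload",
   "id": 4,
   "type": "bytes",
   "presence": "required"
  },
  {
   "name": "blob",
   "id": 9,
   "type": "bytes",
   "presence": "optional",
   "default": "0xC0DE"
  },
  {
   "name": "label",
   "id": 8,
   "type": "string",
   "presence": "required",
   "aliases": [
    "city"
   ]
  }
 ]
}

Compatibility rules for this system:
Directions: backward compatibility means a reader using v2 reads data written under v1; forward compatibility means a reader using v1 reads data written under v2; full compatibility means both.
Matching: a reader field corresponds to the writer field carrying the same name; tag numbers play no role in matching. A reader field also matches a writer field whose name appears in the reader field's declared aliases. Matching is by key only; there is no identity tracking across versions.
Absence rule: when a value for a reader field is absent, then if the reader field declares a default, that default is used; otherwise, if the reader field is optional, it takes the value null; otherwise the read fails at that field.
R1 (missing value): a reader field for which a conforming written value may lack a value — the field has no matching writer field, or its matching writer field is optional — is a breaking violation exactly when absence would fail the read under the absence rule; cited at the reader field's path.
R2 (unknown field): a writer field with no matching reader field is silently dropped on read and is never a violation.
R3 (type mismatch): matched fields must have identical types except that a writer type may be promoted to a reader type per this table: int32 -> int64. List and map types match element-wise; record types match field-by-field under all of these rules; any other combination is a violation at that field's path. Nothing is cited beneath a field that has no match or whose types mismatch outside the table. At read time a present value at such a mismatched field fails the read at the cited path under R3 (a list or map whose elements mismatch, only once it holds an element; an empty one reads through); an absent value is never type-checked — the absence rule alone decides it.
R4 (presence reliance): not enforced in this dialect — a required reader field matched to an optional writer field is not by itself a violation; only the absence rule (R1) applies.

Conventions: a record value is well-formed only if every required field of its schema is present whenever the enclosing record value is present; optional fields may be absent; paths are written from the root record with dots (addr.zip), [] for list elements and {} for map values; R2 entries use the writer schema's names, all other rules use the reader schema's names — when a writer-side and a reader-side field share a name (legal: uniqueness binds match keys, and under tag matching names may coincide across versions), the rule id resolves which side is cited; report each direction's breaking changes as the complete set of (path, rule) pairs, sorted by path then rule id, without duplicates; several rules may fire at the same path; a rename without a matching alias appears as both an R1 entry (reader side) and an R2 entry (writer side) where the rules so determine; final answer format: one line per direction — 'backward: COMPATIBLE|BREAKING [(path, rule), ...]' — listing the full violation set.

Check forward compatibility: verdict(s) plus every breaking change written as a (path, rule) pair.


arrows below run writer -> reader for Invoice
forward for Invoice (reader v1, writer v2):
  contact: Geo -> Geo, writer optional; from contact
  quantity: int64 -> int64, writer optional; from quantity
  payload: bytes -> bytes, writer required; from payload
  blob: bytes -> bytes, writer optional; from blob
  label: string -> string, writer required; from label
  name (writer side), unknown to reader
  country (writer side), unknown to reader
  contact.checksum: bytes -> bytes, writer required; from contact.checksum
  contact.street: float64 -> string, writer optional; from contact.street
  contact.weight: no writer match
  contact.owner: string -> string, writer required; from contact.owner
  contact.balance (writer side), unknown to reader
  rule R3 violated at contact.street
  rule R1 violated at contact.weight
  => forward verdict for Invoice: BREAKING, 2 violation(s)
ruling out the remaining Invoice differences:
  field checksum in record Geo: optional changed to required -> no rule fires on it in Invoice's dialect; the asked verdict holds
  added field country to record Invoice: optional string, tag 13 (in v2 it sits immediately before payload) -> no rule fires on it in Invoice's dialect; the asked verdict holds
  field blob in record Invoice: required changed to optional -> no rule fires on it in Invoice's dialect; the asked verdict holds
  added field name to record Invoice: required string, tag 15 (in v2 it sits immediately before payload) -> its effect on Invoice is confined to the backward direction, not asked

forward: BREAKING [(contact.street, R3), (contact.weight, R1)]


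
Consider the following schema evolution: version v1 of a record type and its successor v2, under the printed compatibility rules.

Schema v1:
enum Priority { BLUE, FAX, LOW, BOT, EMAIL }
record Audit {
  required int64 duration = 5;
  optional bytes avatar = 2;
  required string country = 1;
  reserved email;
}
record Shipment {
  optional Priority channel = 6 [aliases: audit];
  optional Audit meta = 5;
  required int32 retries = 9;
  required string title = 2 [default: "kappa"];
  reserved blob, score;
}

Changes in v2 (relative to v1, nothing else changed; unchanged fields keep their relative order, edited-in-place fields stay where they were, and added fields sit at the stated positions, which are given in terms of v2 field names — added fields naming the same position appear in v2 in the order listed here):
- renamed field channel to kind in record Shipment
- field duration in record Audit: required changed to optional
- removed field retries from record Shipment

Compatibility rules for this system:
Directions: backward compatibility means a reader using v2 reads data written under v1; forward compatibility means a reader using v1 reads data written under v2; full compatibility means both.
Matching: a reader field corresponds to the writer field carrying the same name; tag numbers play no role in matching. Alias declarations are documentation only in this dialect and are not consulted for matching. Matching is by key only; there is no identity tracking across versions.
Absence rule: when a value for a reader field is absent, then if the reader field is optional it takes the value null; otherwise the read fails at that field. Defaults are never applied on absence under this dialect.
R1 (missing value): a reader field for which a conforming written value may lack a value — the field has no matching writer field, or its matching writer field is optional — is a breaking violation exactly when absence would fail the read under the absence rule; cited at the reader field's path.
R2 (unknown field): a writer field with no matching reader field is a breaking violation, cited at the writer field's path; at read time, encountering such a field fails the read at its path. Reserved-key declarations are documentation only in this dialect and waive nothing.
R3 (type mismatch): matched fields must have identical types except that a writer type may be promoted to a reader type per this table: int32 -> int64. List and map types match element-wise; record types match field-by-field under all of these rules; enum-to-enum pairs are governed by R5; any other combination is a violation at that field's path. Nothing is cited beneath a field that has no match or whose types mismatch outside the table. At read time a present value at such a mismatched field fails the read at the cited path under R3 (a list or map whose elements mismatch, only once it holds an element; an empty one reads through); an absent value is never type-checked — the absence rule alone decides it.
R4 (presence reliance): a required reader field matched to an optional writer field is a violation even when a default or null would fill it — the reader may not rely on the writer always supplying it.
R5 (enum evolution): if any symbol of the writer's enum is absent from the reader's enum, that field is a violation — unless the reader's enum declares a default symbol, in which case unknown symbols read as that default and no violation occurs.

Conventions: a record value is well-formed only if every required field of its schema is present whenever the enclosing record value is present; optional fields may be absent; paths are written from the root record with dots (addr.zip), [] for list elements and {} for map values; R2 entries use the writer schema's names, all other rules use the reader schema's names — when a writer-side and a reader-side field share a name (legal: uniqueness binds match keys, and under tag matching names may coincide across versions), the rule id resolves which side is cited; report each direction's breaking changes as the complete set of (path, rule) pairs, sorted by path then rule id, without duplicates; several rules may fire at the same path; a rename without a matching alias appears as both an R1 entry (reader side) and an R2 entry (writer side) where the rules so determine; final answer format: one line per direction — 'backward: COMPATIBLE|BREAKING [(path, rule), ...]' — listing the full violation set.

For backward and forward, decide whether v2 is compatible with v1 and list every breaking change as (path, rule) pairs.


backward: BREAKING [(channel, R2), (retries, R2)]; forward: BREAKING [(kind, R2), (meta.duration, R1), (meta.duration, R4), (retries, R1)]

arrows below run writer -> reader for Shipment
checking backward for Shipment: reader v2 against writer v1:
  kind: no writer match
  writer optional, Audit -> Audit: reader meta maps from writer meta
  writer required, string -> string: reader title maps from writer title
  channel (writer side), unknown to reader
  retries (writer side), unknown to reader
  writer required, int64 -> int64: reader meta.duration maps from writer meta.duration
  writer optional, bytes -> bytes: reader meta.avatar maps from writer meta.avatar
  writer required, string -> string: reader meta.country maps from writer meta.country
  rule R2 violated at channel
  rule R2 violated at retries
  => 2 violation(s): backward is BREAKING for Shipment
checking forward for Shipment: reader v1 against writer v2:
  channel: no writer match
  writer optional, Audit -> Audit: reader meta maps from writer meta
  retries: no writer match
  writer required, string -> string: reader title maps from writer title
  kind (writer side), unknown to reader
  writer optional, int64 -> int64: reader meta.duration maps from writer meta.duration
  writer optional, bytes -> bytes: reader meta.avatar maps from writer meta.avatar
  writer required, string -> string: reader meta.country maps from writer meta.country
  rule R2 violated at kind
  rule R1 violated at meta.duration
  rule R4 violated at meta.duration
  rule R1 violated at retries
  => 4 violation(s): forward is BREAKING for Shipment


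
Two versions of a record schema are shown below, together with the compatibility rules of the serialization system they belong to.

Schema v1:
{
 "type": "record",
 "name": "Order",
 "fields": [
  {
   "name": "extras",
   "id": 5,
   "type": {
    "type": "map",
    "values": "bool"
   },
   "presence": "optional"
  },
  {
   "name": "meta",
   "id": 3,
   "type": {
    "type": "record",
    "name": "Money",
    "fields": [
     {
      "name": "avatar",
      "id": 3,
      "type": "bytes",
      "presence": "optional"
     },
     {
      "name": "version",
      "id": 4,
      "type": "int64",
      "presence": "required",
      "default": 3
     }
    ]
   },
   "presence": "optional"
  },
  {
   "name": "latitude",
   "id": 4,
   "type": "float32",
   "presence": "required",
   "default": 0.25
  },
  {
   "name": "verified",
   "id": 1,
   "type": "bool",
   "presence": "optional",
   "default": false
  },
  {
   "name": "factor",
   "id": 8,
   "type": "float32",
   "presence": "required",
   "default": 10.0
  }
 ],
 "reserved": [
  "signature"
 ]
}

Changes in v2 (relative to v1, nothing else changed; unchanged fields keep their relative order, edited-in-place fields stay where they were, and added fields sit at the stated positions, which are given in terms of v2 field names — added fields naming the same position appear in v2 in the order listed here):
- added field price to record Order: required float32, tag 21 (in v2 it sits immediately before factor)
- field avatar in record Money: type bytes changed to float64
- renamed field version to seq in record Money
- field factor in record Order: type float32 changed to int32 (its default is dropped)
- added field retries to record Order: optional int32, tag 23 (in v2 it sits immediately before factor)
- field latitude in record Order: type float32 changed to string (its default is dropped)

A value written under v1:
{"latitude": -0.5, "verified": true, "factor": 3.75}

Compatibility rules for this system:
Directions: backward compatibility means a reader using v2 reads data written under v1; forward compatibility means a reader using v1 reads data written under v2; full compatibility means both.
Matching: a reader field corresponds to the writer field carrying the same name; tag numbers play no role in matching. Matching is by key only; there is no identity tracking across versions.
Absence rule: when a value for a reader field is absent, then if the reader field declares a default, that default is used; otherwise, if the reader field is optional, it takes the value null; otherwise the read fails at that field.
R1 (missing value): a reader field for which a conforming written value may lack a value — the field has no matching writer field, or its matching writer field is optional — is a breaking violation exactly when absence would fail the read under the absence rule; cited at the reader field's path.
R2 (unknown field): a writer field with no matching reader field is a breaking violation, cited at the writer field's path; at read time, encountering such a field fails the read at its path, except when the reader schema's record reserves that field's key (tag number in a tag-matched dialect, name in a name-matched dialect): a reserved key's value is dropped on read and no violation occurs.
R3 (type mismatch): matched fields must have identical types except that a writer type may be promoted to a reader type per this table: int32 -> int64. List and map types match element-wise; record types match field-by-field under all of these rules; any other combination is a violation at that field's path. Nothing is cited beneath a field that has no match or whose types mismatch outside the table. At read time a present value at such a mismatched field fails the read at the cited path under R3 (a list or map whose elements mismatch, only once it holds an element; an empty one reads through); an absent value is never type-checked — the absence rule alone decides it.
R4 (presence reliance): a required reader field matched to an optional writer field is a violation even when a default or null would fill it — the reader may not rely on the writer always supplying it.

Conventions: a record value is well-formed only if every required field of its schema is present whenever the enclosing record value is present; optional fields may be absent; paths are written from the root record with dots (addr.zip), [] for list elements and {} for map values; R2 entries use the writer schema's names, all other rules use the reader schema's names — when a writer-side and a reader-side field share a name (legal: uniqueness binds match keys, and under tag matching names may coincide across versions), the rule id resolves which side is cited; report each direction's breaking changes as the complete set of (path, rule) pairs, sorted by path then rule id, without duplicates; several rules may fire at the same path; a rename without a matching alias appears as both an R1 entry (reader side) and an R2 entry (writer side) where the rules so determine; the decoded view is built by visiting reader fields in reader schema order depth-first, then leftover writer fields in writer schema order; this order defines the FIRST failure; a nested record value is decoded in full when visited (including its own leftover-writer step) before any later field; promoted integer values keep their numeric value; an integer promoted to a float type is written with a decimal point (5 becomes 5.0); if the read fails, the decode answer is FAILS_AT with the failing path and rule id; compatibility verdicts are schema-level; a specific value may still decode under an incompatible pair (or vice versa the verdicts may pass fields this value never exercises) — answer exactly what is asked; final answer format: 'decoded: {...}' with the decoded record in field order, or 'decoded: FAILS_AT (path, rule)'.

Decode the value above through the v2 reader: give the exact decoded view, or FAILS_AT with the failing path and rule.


each type pair in Order: writer, then reader
decoding the Order value with the v2 reader:
  extras := null (not supplied -> null)
  meta := null (not supplied -> null)
  read fails at latitude under R3
  => FAILS_AT (latitude, R3)
the rest of the Order diff is inert for this question:
  added field price to record Order: required float32, tag 21 (in v2 it sits immediately before factor) -> affects the rule determinations only; this particular Order value decodes identically
  field avatar in record Money: type bytes changed to float64 -> affects the rule determinations only; this particular Order value decodes identically
  renamed field version to seq in record Money -> affects the rule determinations only; this particular Order value decodes identically
  field factor in record Order: type float32 changed to int32 (its default is dropped) -> affects the rule determinations only; this particular Order value decodes identically
  added field retries to record Order: optional int32, tag 23 (in v2 it sits immediately before factor) -> affects the rule determinations only; this particular Order value decodes identically

decoded: FAILS_AT (latitude, R3)


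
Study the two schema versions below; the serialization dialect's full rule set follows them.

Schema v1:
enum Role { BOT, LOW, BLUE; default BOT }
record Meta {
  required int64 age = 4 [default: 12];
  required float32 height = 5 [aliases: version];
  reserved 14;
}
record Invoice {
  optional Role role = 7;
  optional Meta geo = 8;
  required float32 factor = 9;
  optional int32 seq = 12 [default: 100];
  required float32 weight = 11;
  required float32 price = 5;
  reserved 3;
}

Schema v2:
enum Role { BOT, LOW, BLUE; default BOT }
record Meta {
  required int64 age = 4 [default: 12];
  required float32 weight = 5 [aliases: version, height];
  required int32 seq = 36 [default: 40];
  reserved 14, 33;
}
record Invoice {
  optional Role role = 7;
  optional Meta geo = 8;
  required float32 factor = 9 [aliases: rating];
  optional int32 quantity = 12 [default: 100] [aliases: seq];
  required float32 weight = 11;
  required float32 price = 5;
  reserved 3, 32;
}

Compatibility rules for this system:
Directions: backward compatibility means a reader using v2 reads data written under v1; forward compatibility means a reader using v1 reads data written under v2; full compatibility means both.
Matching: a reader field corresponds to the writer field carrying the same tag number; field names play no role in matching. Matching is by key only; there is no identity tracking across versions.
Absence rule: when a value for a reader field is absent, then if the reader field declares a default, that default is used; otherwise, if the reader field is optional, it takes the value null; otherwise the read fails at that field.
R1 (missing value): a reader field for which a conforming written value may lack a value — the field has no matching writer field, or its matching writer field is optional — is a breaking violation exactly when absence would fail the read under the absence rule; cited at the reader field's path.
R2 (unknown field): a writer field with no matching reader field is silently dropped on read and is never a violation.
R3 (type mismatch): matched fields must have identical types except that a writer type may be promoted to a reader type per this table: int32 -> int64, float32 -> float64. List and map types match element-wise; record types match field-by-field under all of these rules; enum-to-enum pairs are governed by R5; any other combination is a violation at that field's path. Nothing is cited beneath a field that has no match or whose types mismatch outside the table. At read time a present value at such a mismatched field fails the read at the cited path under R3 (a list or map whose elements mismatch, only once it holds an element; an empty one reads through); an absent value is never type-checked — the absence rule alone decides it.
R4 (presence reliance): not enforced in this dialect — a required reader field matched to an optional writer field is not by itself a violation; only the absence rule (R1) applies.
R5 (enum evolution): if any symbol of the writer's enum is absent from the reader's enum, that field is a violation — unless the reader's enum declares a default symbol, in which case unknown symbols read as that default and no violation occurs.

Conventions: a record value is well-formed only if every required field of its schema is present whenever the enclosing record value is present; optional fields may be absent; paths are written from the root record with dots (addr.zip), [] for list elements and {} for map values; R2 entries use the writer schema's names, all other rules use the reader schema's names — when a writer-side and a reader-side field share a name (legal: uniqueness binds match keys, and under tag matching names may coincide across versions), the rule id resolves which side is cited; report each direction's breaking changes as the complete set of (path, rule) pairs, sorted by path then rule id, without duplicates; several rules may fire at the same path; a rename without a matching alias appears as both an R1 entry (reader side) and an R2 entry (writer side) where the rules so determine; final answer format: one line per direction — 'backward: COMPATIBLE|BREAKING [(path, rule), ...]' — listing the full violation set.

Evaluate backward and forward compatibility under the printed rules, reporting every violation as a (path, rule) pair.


the writer's type comes first in each Invoice pair
backward pass over Invoice, reader schema v2, writer schema v1:
  role <- role (Role -> Role, writer optional)
  geo <- geo (Meta -> Meta, writer optional)
  factor <- factor (float32 -> float32, writer required)
  quantity <- seq (int32 -> int32, writer optional)
  weight <- weight (float32 -> float32, writer required)
  price <- price (float32 -> float32, writer required)
  geo.age <- geo.age (int64 -> int64, writer required)
  geo.weight <- geo.height (float32 -> float32, writer required)
  geo.seq: no writer match
  => no violations; backward on Invoice: COMPATIBLE
forward pass over Invoice, reader schema v1, writer schema v2:
  role <- role (Role -> Role, writer optional)
  geo <- geo (Meta -> Meta, writer optional)
  factor <- factor (float32 -> float32, writer required)
  seq <- quantity (int32 -> int32, writer optional)
  weight <- weight (float32 -> float32, writer required)
  price <- price (float32 -> float32, writer required)
  geo.age <- geo.age (int64 -> int64, writer required)
  geo.height <- geo.weight (float32 -> float32, writer required)
  geo.seq (writer side), unknown to reader
  => no violations; forward on Invoice: COMPATIBLE

backward: COMPATIBLE []; forward: COMPATIBLE []
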